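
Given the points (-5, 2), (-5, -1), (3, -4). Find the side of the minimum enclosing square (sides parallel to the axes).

The bounding box has width 8 and height 6.
An axis-aligned square enclosing the set must have side ≥ max(width, height).
So the minimum side is max(8, 6) = 8.

8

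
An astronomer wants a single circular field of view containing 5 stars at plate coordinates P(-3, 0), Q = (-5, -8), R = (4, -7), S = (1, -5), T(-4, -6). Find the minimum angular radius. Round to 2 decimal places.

5.28

The minimum enclosing circle is determined by three boundary points: P, Q, R.
Their circumcentre is (-0.8, -4.8) with r² = 27.88.
The farthest remaining point T is at distance² 11.68 ≤ 27.88.
r = √(27.88) ≈ 5.28.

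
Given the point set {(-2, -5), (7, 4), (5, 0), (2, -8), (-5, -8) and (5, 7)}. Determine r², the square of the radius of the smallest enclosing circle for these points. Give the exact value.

81.25

The minimum enclosing circle of a finite set is fixed by two of the points (as a diameter) or three (as a circumcircle).
The farthest pair is (-5, -8)–(5, 7) with squared distance 325. The circle on this segment as diameter has centre (0, -0.5) and r² = 325/4 = 81.25.
Check (-2, -5): distance² to centre = 24.25 ≤ 81.25, so it lies inside.
All remaining points lie in this disk, and no smaller disk contains both endpoints, so this is the minimum enclosing circle.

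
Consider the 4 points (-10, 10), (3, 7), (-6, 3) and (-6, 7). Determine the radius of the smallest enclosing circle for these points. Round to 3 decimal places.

6.671

The farthest pair is (-10, 10)–(3, 7) with squared distance 178. The circle on this segment as diameter has centre (-3.5, 8.5) and r² = 178/4 = 44.5.
Check (-6, 3): distance² to centre = 36.5 ≤ 44.5, so it lies inside.
All remaining points lie in this disk, and no smaller disk contains both endpoints, so this is the minimum enclosing circle.
r = √(44.5) ≈ 6.671.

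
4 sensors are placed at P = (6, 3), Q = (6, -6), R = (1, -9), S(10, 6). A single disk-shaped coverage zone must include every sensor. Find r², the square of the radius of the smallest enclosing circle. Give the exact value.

76.5

By Welzl's lemma the MEC is supported by two points (diametrically opposite) or three points (on a circumcircle).
The farthest pair is R–S with squared distance 306. The circle on this segment as diameter has centre (5.5, -1.5) and r² = 306/4 = 76.5.
Check P: distance² to centre = 20.5 ≤ 76.5, so it lies inside.
All remaining points lie in this disk, and no smaller disk contains both endpoints, so this is the minimum enclosing circle.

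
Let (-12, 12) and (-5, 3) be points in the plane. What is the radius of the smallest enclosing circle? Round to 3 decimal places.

5.701

The smallest circle enclosing two points has them as diameter endpoints.
Centre = midpoint = (-8.5, 7.5); r² = |(-12, 12)−(-5, 3)|²/4 = 130/4 = 32.5.
r = √(32.5) ≈ 5.701.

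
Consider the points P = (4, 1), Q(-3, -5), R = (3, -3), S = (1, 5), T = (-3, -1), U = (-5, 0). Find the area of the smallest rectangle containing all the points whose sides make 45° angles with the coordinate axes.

77

In coordinates u = x + y, v = x − y the rectangle is axis-aligned; the map (x,y)→(u,v) scales areas by 2.
u-values: 5, -8, 0, 6, -4, -5; range = 6 − (-8) = 14.
v-values: 3, 2, 6, -4, -2, -5; range = 6 − (-5) = 11.
Area = (14 × 11) / 2 = 77.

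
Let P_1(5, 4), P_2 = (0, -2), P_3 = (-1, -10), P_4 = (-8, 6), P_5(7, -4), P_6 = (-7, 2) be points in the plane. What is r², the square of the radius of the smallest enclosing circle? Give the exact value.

The minimum enclosing circle is determined by three boundary points: P_3, P_4, P_5.
Their circumcentre is (-57/34, -13/17) with r² = 99125/1156.
The farthest remaining point P_1 is at distance² 77773/1156 ≤ 99125/1156.

99125/1156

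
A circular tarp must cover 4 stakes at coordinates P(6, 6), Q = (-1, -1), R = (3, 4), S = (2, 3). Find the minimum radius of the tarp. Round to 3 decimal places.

4.950

A smallest enclosing disk is always determined by at most three of the input points on its boundary.
The farthest pair is P–Q with squared distance 98. The circle on this segment as diameter has centre (2.5, 2.5) and r² = 98/4 = 24.5.
Check R: distance² to centre = 2.5 ≤ 24.5, so it lies inside.
All remaining points lie in this disk, and no smaller disk contains both endpoints, so this is the minimum enclosing circle.
r = √(24.5) ≈ 4.950.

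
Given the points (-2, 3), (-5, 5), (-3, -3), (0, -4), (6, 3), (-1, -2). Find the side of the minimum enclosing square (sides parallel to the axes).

11

The bounding box has width 11 and height 9.
An axis-aligned square enclosing the set must have side ≥ max(width, height).
So the minimum side is max(11, 9) = 11.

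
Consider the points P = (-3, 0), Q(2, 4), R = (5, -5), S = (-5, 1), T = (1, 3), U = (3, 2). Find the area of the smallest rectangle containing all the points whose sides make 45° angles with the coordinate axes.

80

In coordinates u = x + y, v = x − y the rectangle is axis-aligned; the map (x,y)→(u,v) scales areas by 2.
u-values: -3, 6, 0, -4, 4, 5; range = 6 − (-4) = 10.
v-values: -3, -2, 10, -6, -2, 1; range = 10 − (-6) = 16.
Area = (10 × 16) / 2 = 80.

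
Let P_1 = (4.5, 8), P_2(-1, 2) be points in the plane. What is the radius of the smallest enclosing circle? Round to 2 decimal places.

4.07

The smallest circle enclosing two points has them as diameter endpoints.
Centre = midpoint = (1.75, 5); r² = |P_1P_2|²/4 = 66.25/4 = 16.5625.
r = √(16.5625) ≈ 4.07.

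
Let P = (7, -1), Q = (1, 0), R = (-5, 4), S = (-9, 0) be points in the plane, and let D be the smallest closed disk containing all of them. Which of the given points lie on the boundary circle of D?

The minimum enclosing circle of a finite set is fixed by two of the points (as a diameter) or three (as a circumcircle).
The farthest pair is P–S with squared distance 257. The circle on this segment as diameter has centre (-1, -0.5) and r² = 257/4 = 64.25.
Check Q: distance² to centre = 4.25 ≤ 64.25, so it lies inside.
All remaining points lie in this disk, and no smaller disk contains both endpoints, so this is the minimum enclosing circle.
The points at distance exactly r from the centre are P, S — 2 points.

P, S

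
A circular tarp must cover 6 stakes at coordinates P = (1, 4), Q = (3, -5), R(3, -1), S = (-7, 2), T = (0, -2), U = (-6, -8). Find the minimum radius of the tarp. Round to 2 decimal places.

The farthest pair is P–U with squared distance 193. The circle on this segment as diameter has centre (-2.5, -2) and r² = 193/4 = 48.25.
Check Q: distance² to centre = 39.25 ≤ 48.25, so it lies inside.
All remaining points lie in this disk, and no smaller disk contains both endpoints, so this is the minimum enclosing circle.
r = √(48.25) ≈ 6.95.

6.95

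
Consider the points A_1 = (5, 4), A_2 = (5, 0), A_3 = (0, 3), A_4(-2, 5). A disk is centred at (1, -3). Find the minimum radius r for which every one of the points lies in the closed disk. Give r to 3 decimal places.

The required radius is the distance from (1, -3) to the farthest point.
Squared distances: 65, 25, 37, 73.
Maximum is 73, attained at A_4.
r = √73 ≈ 8.544.

8.544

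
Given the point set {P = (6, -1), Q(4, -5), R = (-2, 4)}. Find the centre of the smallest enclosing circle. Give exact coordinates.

(1, -0.5)

Side lengths²: PQ² = 20, PR² = 89, QR² = 117.
Since QR² = 117 ≥ 89 + 20 = 109, the angle opposite QR is not acute, so the smallest enclosing circle has QR as diameter.
Centre = midpoint of QR = (1, -0.5), r² = 117/4 = 29.25.
Centre = (1, -0.5).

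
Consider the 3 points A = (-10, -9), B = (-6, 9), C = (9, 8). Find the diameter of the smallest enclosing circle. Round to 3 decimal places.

25.495

Side lengths²: AB² = 340, AC² = 650, BC² = 226.
Since AC² = 650 ≥ 340 + 226 = 566, the angle opposite AC is not acute, so the smallest enclosing circle has AC as diameter.
Centre = midpoint of AC = (-0.5, -0.5), r² = 650/4 = 162.5.
Diameter = 2r = 2√(162.5) ≈ 25.495.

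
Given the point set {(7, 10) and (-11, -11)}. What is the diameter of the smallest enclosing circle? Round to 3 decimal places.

27.659

The smallest circle enclosing two points has them as diameter endpoints.
Centre = midpoint = (-2, -0.5); r² = |(7, 10)−(-11, -11)|²/4 = 765/4 = 191.25.
Diameter = 2r = 2√(191.25) ≈ 27.659.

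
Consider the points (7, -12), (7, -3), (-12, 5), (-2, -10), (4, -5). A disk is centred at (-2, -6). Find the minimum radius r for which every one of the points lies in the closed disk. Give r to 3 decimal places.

The required radius is the distance from (-2, -6) to the farthest point.
Squared distances: 117, 90, 221, 16, 37.
Maximum is 221, attained at (-12, 5).
r = √221 ≈ 14.866.

14.866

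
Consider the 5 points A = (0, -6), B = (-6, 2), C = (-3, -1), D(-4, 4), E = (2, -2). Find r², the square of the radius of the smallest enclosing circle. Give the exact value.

The minimum enclosing circle of a finite set is fixed by two of the points (as a diameter) or three (as a circumcircle).
The farthest pair is A–D with squared distance 116. The circle on this segment as diameter has centre (-2, -1) and r² = 116/4 = 29.
Check B: distance² to centre = 25 ≤ 29, so it lies inside.
All remaining points lie in this disk, and no smaller disk contains both endpoints, so this is the minimum enclosing circle.

29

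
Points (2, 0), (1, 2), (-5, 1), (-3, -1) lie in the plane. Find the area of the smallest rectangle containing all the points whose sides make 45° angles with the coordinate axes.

In coordinates u = x + y, v = x − y the rectangle is axis-aligned; the map (x,y)→(u,v) scales areas by 2.
u-values: 2, 3, -4, -4; range = 3 − (-4) = 7.
v-values: 2, -1, -6, -2; range = 2 − (-6) = 8.
Area = (7 × 8) / 2 = 28.

28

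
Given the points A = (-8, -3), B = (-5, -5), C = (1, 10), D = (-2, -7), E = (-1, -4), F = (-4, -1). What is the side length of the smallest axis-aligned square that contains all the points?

17

The bounding box has width 9 and height 17.
An axis-aligned square enclosing the set must have side ≥ max(width, height).
So the minimum side is max(9, 17) = 17.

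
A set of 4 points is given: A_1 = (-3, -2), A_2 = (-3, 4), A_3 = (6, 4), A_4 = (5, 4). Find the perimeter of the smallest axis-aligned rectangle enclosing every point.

30

Width = max x − min x = 6 − (-3) = 9.
Height = max y − min y = 4 − (-2) = 6.
Perimeter = 2(9 + 6) = 30.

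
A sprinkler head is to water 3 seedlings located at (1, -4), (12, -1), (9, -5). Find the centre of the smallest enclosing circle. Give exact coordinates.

(6.5, -2.5)

Call the three points A, B, C in the order given.
Side lengths²: AB² = 130, AC² = 65, BC² = 25.
Since AB² = 130 ≥ 65 + 25 = 90, the angle opposite AB is not acute, so the smallest enclosing circle has AB as diameter.
Centre = midpoint of AB = (6.5, -2.5), r² = 130/4 = 32.5.
Centre = (6.5, -2.5).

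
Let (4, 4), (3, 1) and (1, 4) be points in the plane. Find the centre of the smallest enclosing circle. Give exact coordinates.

Call the three points A, B, C in the order given.
Side lengths²: AB² = 10, AC² = 9, BC² = 13.
Since BC² = 13 < 10 + 9 = 19, the triangle is acute, so the smallest enclosing circle is the circumcircle.
Circumcentre = (2.5, 17/6), r² = 65/18.
Centre = (2.5, 17/6).

(2.5, 17/6)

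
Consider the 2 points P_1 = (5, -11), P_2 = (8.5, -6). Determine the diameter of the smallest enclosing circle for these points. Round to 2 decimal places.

6.10

The smallest circle enclosing two points has them as diameter endpoints.
Centre = midpoint = (6.75, -8.5); r² = |P_1P_2|²/4 = 37.25/4 = 9.3125.
Diameter = 2r = 2√(9.3125) ≈ 6.10.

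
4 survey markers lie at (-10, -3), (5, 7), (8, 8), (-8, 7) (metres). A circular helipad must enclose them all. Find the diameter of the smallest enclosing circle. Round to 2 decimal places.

21.10

The minimum enclosing circle of a finite set is fixed by two of the points (as a diameter) or three (as a circumcircle).
The farthest pair is (-10, -3)–(8, 8) with squared distance 445. The circle on this segment as diameter has centre (-1, 2.5) and r² = 445/4 = 111.25.
Check (5, 7): distance² to centre = 56.25 ≤ 111.25, so it lies inside.
All remaining points lie in this disk, and no smaller disk contains both endpoints, so this is the minimum enclosing circle.
Diameter = 2r = 2√(111.25) ≈ 21.10.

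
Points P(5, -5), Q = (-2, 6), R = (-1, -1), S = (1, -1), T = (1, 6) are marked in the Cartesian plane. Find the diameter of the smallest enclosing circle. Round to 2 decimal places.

The farthest pair is P–Q with squared distance 170. The circle on this segment as diameter has centre (1.5, 0.5) and r² = 170/4 = 42.5.
Check R: distance² to centre = 8.5 ≤ 42.5, so it lies inside.
All remaining points lie in this disk, and no smaller disk contains both endpoints, so this is the minimum enclosing circle.
Diameter = 2r = 2√(42.5) ≈ 13.04.

13.04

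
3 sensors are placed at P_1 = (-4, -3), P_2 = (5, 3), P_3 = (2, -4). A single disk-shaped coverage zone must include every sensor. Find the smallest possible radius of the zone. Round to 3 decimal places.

5.408

Side lengths²: P_1P_2² = 117, P_1P_3² = 37, P_2P_3² = 58.
Since P_1P_2² = 117 ≥ 58 + 37 = 95, the angle opposite P_1P_2 is not acute, so the smallest enclosing circle has P_1P_2 as diameter.
Centre = midpoint of P_1P_2 = (0.5, 0), r² = 117/4 = 29.25.
r = √(29.25) ≈ 5.408.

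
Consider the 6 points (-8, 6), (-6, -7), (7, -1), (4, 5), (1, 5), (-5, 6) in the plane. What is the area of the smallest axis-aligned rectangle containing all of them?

195

x ranges over [-8, 7], width 15.
y ranges over [-7, 6], height 13.
Area = 15 × 13 = 195.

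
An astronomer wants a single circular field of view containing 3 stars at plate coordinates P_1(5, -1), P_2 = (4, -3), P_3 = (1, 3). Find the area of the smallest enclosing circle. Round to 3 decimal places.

35.343

Side lengths²: P_1P_2² = 5, P_1P_3² = 32, P_2P_3² = 45.
Since P_2P_3² = 45 ≥ 32 + 5 = 37, the angle opposite P_2P_3 is not acute, so the smallest enclosing circle has P_2P_3 as diameter.
Centre = midpoint of P_2P_3 = (2.5, 0), r² = 45/4 = 11.25.
Area = π·r² = π·11.25 ≈ 35.343.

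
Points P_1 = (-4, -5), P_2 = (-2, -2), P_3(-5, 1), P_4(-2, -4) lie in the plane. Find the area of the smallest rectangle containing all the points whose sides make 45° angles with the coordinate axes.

In coordinates u = x + y, v = x − y the rectangle is axis-aligned; the map (x,y)→(u,v) scales areas by 2.
u-values: -9, -4, -4, -6; range = -4 − (-9) = 5.
v-values: 1, 0, -6, 2; range = 2 − (-6) = 8.
Area = (5 × 8) / 2 = 20.

20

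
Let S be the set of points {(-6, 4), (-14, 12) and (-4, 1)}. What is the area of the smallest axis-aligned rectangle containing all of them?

x ranges over [-14, -4], width 10.
y ranges over [1, 12], height 11.
Area = 10 × 11 = 110.

110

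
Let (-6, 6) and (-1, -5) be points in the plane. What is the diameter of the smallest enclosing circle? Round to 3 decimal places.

12.083

The smallest circle enclosing two points has them as diameter endpoints.
Centre = midpoint = (-3.5, 0.5); r² = |(-6, 6)−(-1, -5)|²/4 = 146/4 = 36.5.
Diameter = 2r = 2√(36.5) ≈ 12.083.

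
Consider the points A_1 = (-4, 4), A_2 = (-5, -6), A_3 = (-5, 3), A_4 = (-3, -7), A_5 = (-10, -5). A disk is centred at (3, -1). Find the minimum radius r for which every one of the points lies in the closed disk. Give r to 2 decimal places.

13.60

The required radius is the distance from (3, -1) to the farthest point.
Squared distances: 74, 89, 80, 72, 185.
Maximum is 185, attained at A_5.
r = √185 ≈ 13.60.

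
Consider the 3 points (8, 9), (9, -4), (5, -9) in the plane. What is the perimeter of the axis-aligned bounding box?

44

Width = max x − min x = 9 − 5 = 4.
Height = max y − min y = 9 − (-9) = 18.
Perimeter = 2(4 + 18) = 44.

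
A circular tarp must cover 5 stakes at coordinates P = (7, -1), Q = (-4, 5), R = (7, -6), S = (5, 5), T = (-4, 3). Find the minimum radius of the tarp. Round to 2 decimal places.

7.78

The farthest pair is Q–R with squared distance 242. The circle on this segment as diameter has centre (1.5, -0.5) and r² = 242/4 = 60.5.
Check P: distance² to centre = 30.5 ≤ 60.5, so it lies inside.
All remaining points lie in this disk, and no smaller disk contains both endpoints, so this is the minimum enclosing circle.
r = √(60.5) ≈ 7.78.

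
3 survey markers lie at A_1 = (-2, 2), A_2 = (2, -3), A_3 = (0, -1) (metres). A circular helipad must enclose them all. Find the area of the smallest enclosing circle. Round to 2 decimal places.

Side lengths²: A_1A_2² = 41, A_1A_3² = 13, A_2A_3² = 8.
Since A_1A_2² = 41 ≥ 13 + 8 = 21, the angle opposite A_1A_2 is not acute, so the smallest enclosing circle has A_1A_2 as diameter.
Centre = midpoint of A_1A_2 = (0, -0.5), r² = 41/4 = 10.25.
Area = π·r² = π·10.25 ≈ 32.20.

32.20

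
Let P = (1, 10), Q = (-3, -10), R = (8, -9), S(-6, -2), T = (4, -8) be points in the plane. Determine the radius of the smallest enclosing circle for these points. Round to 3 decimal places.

10.559

The minimum enclosing circle is determined by three boundary points: P, Q, R.
Their circumcentre is (91/54, -29/54) with r² = 162565/1458.
The farthest remaining point S is at distance² 89233/1458 ≤ 162565/1458.
r = √(162565/1458) ≈ 10.559.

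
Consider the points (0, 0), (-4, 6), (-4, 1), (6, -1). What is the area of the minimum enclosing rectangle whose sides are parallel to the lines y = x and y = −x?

In coordinates u = x + y, v = x − y the rectangle is axis-aligned; the map (x,y)→(u,v) scales areas by 2.
u-values: 0, 2, -3, 5; range = 5 − (-3) = 8.
v-values: 0, -10, -5, 7; range = 7 − (-10) = 17.
Area = (8 × 17) / 2 = 68.

68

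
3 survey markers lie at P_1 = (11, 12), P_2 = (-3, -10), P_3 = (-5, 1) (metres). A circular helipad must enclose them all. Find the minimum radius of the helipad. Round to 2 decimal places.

Side lengths²: P_1P_2² = 680, P_1P_3² = 377, P_2P_3² = 125.
Since P_1P_2² = 680 ≥ 377 + 125 = 502, the angle opposite P_1P_2 is not acute, so the smallest enclosing circle has P_1P_2 as diameter.
Centre = midpoint of P_1P_2 = (4, 1), r² = 680/4 = 170.
r = √170 ≈ 13.04.

13.04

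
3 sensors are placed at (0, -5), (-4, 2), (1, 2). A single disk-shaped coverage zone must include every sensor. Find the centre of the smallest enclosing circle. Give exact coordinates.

(-1.5, -17/14)

Call the three points A, B, C in the order given.
Side lengths²: AB² = 65, AC² = 50, BC² = 25.
Since AB² = 65 < 50 + 25 = 75, the triangle is acute, so the smallest enclosing circle is the circumcircle.
Circumcentre = (-1.5, -17/14), r² = 1625/98.
Centre = (-1.5, -17/14).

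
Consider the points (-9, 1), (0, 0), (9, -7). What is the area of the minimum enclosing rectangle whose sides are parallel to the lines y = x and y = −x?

130

In coordinates u = x + y, v = x − y the rectangle is axis-aligned; the map (x,y)→(u,v) scales areas by 2.
u-values: -8, 0, 2; range = 2 − (-8) = 10.
v-values: -10, 0, 16; range = 16 − (-10) = 26.
Area = (10 × 26) / 2 = 130.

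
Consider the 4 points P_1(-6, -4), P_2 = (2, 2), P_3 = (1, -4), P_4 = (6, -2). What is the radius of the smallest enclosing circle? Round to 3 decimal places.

By Welzl's lemma the MEC is supported by two points (diametrically opposite) or three points (on a circumcircle).
The farthest pair is P_1–P_4 with squared distance 148. The circle on this segment as diameter has centre (0, -3) and r² = 148/4 = 37.
Check P_2: distance² to centre = 29 ≤ 37, so it lies inside.
All remaining points lie in this disk, and no smaller disk contains both endpoints, so this is the minimum enclosing circle.
r = √37 ≈ 6.083.

6.083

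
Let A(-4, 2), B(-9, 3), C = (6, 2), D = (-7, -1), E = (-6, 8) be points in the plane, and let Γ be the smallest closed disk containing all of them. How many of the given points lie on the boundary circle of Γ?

The minimum enclosing circle of a finite set is fixed by two of the points (as a diameter) or three (as a circumcircle).
The farthest pair is B–C with squared distance 226. The circle on this segment as diameter has centre (-1.5, 2.5) and r² = 226/4 = 56.5.
Check A: distance² to centre = 6.5 ≤ 56.5, so it lies inside.
All remaining points lie in this disk, and no smaller disk contains both endpoints, so this is the minimum enclosing circle.
The points at distance exactly r from the centre are B, C — 2 points.

2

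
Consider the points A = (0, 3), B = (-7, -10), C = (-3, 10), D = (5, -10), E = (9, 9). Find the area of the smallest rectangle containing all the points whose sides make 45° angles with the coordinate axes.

490

In coordinates u = x + y, v = x − y the rectangle is axis-aligned; the map (x,y)→(u,v) scales areas by 2.
u-values: 3, -17, 7, -5, 18; range = 18 − (-17) = 35.
v-values: -3, 3, -13, 15, 0; range = 15 − (-13) = 28.
Area = (35 × 28) / 2 = 490.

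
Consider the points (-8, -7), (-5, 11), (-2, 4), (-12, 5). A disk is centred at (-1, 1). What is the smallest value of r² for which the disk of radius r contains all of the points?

137

The required radius is the distance from (-1, 1) to the farthest point.
Squared distances: 113, 116, 10, 137.
Maximum is 137, attained at (-12, 5).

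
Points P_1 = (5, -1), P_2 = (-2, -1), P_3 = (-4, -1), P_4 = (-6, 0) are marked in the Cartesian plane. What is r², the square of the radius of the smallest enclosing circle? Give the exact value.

30.5

The farthest pair is P_1–P_4 with squared distance 122. The circle on this segment as diameter has centre (-0.5, -0.5) and r² = 122/4 = 30.5.
Check P_2: distance² to centre = 2.5 ≤ 30.5, so it lies inside.
All remaining points lie in this disk, and no smaller disk contains both endpoints, so this is the minimum enclosing circle.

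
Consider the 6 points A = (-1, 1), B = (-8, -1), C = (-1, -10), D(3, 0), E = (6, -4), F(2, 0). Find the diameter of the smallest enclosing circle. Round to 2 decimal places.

14.33

The minimum enclosing circle of a finite set is fixed by two of the points (as a diameter) or three (as a circumcircle).
The minimum enclosing circle is determined by three boundary points: B, C, E.
Their circumcentre is (-15/14, -17/6) with r² = 45305/882.
The farthest remaining point D is at distance² 21701/882 ≤ 45305/882.
Diameter = 2r = 2√(45305/882) ≈ 14.33.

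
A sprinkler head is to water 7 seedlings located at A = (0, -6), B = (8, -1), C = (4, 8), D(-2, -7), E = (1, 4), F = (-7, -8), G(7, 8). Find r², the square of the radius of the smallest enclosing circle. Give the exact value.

113

The farthest pair is F–G with squared distance 452. The circle on this segment as diameter has centre (0, 0) and r² = 452/4 = 113.
Check A: distance² to centre = 36 ≤ 113, so it lies inside.
All remaining points lie in this disk, and no smaller disk contains both endpoints, so this is the minimum enclosing circle.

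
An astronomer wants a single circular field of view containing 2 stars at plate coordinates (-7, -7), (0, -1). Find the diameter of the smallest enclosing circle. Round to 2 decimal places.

The smallest circle enclosing two points has them as diameter endpoints.
Centre = midpoint = (-3.5, -4); r² = |(-7, -7)−(0, -1)|²/4 = 85/4 = 21.25.
Diameter = 2r = 2√(21.25) ≈ 9.22.

9.22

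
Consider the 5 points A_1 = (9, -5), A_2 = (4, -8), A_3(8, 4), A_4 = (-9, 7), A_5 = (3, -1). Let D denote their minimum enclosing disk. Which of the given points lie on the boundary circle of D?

The farthest pair is A_1–A_4 with squared distance 468. The circle on this segment as diameter has centre (0, 1) and r² = 468/4 = 117.
Check A_2: distance² to centre = 97 ≤ 117, so it lies inside.
All remaining points lie in this disk, and no smaller disk contains both endpoints, so this is the minimum enclosing circle.
The points at distance exactly r from the centre are A_1, A_4 — 2 points.

A_1, A_4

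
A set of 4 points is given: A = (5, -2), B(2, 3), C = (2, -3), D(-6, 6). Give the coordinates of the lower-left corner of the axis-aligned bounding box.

(-6, -3)

x-range [-6, 5], y-range [-3, 6].
The lower-left corner is (-6, -3).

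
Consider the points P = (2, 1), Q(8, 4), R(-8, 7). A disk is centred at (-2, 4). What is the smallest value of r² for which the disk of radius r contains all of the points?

100

The required radius is the distance from (-2, 4) to the farthest point.
Squared distances: 25, 100, 45.
Maximum is 100, attained at Q.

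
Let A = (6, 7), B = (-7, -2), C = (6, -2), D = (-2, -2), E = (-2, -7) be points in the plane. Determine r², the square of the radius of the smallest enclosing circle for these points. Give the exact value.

By Welzl's lemma the MEC is supported by two points (diametrically opposite) or three points (on a circumcircle).
The minimum enclosing circle is determined by three boundary points: A, B, E.
Their circumcentre is (8/11, 8/11) with r² = 8125/121.
The farthest remaining point C is at distance² 4264/121 ≤ 8125/121.

8125/121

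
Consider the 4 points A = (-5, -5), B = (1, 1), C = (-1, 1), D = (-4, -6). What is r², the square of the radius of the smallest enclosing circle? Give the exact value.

18.5

A smallest enclosing disk is always determined by at most three of the input points on its boundary.
The farthest pair is B–D with squared distance 74. The circle on this segment as diameter has centre (-1.5, -2.5) and r² = 74/4 = 18.5.
Check A: distance² to centre = 18.5 ≤ 18.5, so it lies inside.
All remaining points lie in this disk, and no smaller disk contains both endpoints, so this is the minimum enclosing circle.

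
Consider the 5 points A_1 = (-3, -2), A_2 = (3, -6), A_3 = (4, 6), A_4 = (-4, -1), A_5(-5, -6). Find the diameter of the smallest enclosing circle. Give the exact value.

15

The minimum enclosing circle of a finite set is fixed by two of the points (as a diameter) or three (as a circumcircle).
The farthest pair is A_3–A_5 with squared distance 225. The circle on this segment as diameter has centre (-0.5, 0) and r² = 225/4 = 56.25.
Check A_1: distance² to centre = 10.25 ≤ 56.25, so it lies inside.
All remaining points lie in this disk, and no smaller disk contains both endpoints, so this is the minimum enclosing circle.
Diameter = 2r = 2√(56.25) = 15.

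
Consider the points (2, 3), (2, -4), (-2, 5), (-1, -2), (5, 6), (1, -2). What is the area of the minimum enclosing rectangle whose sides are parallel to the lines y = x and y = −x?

In coordinates u = x + y, v = x − y the rectangle is axis-aligned; the map (x,y)→(u,v) scales areas by 2.
u-values: 5, -2, 3, -3, 11, -1; range = 11 − (-3) = 14.
v-values: -1, 6, -7, 1, -1, 3; range = 6 − (-7) = 13.
Area = (14 × 13) / 2 = 91.

91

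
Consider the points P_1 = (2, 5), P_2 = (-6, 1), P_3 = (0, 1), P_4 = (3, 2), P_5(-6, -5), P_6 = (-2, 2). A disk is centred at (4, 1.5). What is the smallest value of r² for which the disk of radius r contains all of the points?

142.25

The required radius is the distance from (4, 1.5) to the farthest point.
Squared distances: 16.25, 100.25, 16.25, 1.25, 142.25, 36.25.
Maximum is 142.25, attained at P_5.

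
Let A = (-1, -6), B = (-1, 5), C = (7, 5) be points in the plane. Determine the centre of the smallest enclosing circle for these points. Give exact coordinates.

(3, -0.5)

Side lengths²: AB² = 121, AC² = 185, BC² = 64.
Since AC² = 185 ≥ 121 + 64 = 185, the angle opposite AC is not acute, so the smallest enclosing circle has AC as diameter.
Centre = midpoint of AC = (3, -0.5), r² = 185/4 = 46.25.
Centre = (3, -0.5).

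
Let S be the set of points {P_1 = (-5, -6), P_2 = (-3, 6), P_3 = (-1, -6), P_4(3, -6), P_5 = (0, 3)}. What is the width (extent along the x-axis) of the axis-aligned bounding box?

max x = 3, min x = -5, so width = 8.

8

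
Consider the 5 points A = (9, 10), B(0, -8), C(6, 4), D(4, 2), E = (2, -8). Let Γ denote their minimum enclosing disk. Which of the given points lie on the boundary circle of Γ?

The minimum enclosing circle of a finite set is fixed by two of the points (as a diameter) or three (as a circumcircle).
The farthest pair is A–B with squared distance 405. The circle on this segment as diameter has centre (4.5, 1) and r² = 405/4 = 101.25.
Check C: distance² to centre = 11.25 ≤ 101.25, so it lies inside.
All remaining points lie in this disk, and no smaller disk contains both endpoints, so this is the minimum enclosing circle.
The points at distance exactly r from the centre are A, B — 2 points.

A, B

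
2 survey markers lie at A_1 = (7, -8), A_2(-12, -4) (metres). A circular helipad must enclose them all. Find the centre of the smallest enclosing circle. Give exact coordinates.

The smallest circle enclosing two points has them as diameter endpoints.
Centre = midpoint = (-2.5, -6); r² = |A_1A_2|²/4 = 377/4 = 94.25.
Centre = (-2.5, -6).

(-2.5, -6)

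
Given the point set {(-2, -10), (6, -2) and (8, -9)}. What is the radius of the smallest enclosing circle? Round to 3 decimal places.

5.748

Call the three points A, B, C in the order given.
Side lengths²: AB² = 128, AC² = 101, BC² = 53.
Since AB² = 128 < 101 + 53 = 154, the triangle is acute, so the smallest enclosing circle is the circumcircle.
Circumcentre = (49/18, -121/18), r² = 5353/162.
r = √(5353/162) ≈ 5.748.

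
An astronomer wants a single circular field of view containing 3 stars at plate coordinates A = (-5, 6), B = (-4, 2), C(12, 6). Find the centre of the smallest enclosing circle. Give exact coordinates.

Side lengths²: AB² = 17, AC² = 289, BC² = 272.
Since AC² = 289 ≥ 272 + 17 = 289, the angle opposite AC is not acute, so the smallest enclosing circle has AC as diameter.
Centre = midpoint of AC = (3.5, 6), r² = 289/4 = 72.25.
Centre = (3.5, 6).

(3.5, 6)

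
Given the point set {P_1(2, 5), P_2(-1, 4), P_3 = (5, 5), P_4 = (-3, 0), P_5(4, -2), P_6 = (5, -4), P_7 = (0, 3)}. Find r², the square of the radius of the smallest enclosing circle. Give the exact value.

27.8125

A smallest enclosing disk is always determined by at most three of the input points on its boundary.
The minimum enclosing circle is determined by three boundary points: P_3, P_4, P_6.
Their circumcentre is (2.25, 0.5) with r² = 27.8125.
The farthest remaining point P_2 is at distance² 22.8125 ≤ 27.8125.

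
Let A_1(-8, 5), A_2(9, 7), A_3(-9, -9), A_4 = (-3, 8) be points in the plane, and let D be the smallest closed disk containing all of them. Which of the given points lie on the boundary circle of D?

A_2, A_3

A smallest enclosing disk is always determined by at most three of the input points on its boundary.
The farthest pair is A_2–A_3 with squared distance 580. The circle on this segment as diameter has centre (0, -1) and r² = 580/4 = 145.
Check A_1: distance² to centre = 100 ≤ 145, so it lies inside.
All remaining points lie in this disk, and no smaller disk contains both endpoints, so this is the minimum enclosing circle.
The points at distance exactly r from the centre are A_2, A_3 — 2 points.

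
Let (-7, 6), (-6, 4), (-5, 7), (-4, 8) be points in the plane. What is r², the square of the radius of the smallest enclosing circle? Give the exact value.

A smallest enclosing disk is always determined by at most three of the input points on its boundary.
The farthest pair is (-6, 4)–(-4, 8) with squared distance 20. The circle on this segment as diameter has centre (-5, 6) and r² = 20/4 = 5.
Check (-7, 6): distance² to centre = 4 ≤ 5, so it lies inside.
All remaining points lie in this disk, and no smaller disk contains both endpoints, so this is the minimum enclosing circle.

5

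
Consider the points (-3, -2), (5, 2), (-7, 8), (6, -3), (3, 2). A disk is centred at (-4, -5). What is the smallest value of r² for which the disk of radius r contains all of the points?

178

The required radius is the distance from (-4, -5) to the farthest point.
Squared distances: 10, 130, 178, 104, 98.
Maximum is 178, attained at (-7, 8).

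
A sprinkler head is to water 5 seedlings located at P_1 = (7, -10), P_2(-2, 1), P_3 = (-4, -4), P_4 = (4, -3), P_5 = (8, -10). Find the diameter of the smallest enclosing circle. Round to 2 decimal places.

14.87

The minimum enclosing circle of a finite set is fixed by two of the points (as a diameter) or three (as a circumcircle).
The farthest pair is P_2–P_5 with squared distance 221. The circle on this segment as diameter has centre (3, -4.5) and r² = 221/4 = 55.25.
Check P_1: distance² to centre = 46.25 ≤ 55.25, so it lies inside.
All remaining points lie in this disk, and no smaller disk contains both endpoints, so this is the minimum enclosing circle.
Diameter = 2r = 2√(55.25) ≈ 14.87.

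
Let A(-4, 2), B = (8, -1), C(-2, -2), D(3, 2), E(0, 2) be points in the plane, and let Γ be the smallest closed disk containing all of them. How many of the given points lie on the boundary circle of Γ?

By Welzl's lemma the MEC is supported by two points (diametrically opposite) or three points (on a circumcircle).
The farthest pair is A–B with squared distance 153. The circle on this segment as diameter has centre (2, 0.5) and r² = 153/4 = 38.25.
Check C: distance² to centre = 22.25 ≤ 38.25, so it lies inside.
All remaining points lie in this disk, and no smaller disk contains both endpoints, so this is the minimum enclosing circle.
The points at distance exactly r from the centre are A, B — 2 points.

2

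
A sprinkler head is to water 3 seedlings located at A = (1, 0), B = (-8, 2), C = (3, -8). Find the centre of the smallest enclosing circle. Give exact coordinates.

Side lengths²: AB² = 85, AC² = 68, BC² = 221.
Since BC² = 221 ≥ 85 + 68 = 153, the angle opposite BC is not acute, so the smallest enclosing circle has BC as diameter.
Centre = midpoint of BC = (-2.5, -3), r² = 221/4 = 55.25.
Centre = (-2.5, -3).

(-2.5, -3)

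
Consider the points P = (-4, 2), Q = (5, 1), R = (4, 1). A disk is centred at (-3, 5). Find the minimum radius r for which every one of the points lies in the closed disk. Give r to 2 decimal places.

8.94

The required radius is the distance from (-3, 5) to the farthest point.
Squared distances: 10, 80, 65.
Maximum is 80, attained at Q.
r = √80 ≈ 8.94.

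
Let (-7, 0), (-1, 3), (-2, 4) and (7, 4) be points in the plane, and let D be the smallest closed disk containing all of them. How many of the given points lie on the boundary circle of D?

2

The farthest pair is (-7, 0)–(7, 4) with squared distance 212. The circle on this segment as diameter has centre (0, 2) and r² = 212/4 = 53.
Check (-1, 3): distance² to centre = 2 ≤ 53, so it lies inside.
All remaining points lie in this disk, and no smaller disk contains both endpoints, so this is the minimum enclosing circle.
The points at distance exactly r from the centre are (-7, 0), (7, 4) — 2 points.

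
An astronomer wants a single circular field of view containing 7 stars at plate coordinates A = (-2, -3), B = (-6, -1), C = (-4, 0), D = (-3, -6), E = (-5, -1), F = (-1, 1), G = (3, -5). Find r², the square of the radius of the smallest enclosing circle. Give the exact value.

The minimum enclosing circle of a finite set is fixed by two of the points (as a diameter) or three (as a circumcircle).
The farthest pair is B–G with squared distance 97. The circle on this segment as diameter has centre (-1.5, -3) and r² = 97/4 = 24.25.
Check A: distance² to centre = 0.25 ≤ 24.25, so it lies inside.
All remaining points lie in this disk, and no smaller disk contains both endpoints, so this is the minimum enclosing circle.

24.25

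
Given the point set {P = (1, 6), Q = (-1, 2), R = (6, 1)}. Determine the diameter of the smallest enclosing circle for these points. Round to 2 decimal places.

7.45

Side lengths²: PQ² = 20, PR² = 50, QR² = 50.
Since QR² = 50 < 50 + 20 = 70, the triangle is acute, so the smallest enclosing circle is the circumcircle.
Circumcentre = (8/3, 8/3), r² = 125/9.
Diameter = 2r = 2√(125/9) ≈ 7.45.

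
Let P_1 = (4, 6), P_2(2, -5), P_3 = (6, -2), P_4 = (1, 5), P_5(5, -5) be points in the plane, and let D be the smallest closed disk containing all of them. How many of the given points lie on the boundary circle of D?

3

By Welzl's lemma the MEC is supported by two points (diametrically opposite) or three points (on a circumcircle).
The minimum enclosing circle is determined by three boundary points: P_1, P_2, P_5.
Their circumcentre is (3.5, 9/22) with r² = 7625/242.
The farthest remaining point P_4 is at distance² 6613/242 ≤ 7625/242.
The points at distance exactly r from the centre are P_1, P_2, P_5 — 3 points.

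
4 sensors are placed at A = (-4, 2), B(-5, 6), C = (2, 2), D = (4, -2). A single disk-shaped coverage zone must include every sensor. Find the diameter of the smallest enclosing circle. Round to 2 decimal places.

12.04

The farthest pair is B–D with squared distance 145. The circle on this segment as diameter has centre (-0.5, 2) and r² = 145/4 = 36.25.
Check A: distance² to centre = 12.25 ≤ 36.25, so it lies inside.
All remaining points lie in this disk, and no smaller disk contains both endpoints, so this is the minimum enclosing circle.
Diameter = 2r = 2√(36.25) ≈ 12.04.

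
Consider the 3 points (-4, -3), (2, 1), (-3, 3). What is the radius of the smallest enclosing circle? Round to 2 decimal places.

Call the three points A, B, C in the order given.
Side lengths²: AB² = 52, AC² = 37, BC² = 29.
Since AB² = 52 < 37 + 29 = 66, the triangle is acute, so the smallest enclosing circle is the circumcircle.
Circumcentre = (-1.4375, -0.34375), r² = 13.6220703125.
r = √(13.6220703125) ≈ 3.69.

3.69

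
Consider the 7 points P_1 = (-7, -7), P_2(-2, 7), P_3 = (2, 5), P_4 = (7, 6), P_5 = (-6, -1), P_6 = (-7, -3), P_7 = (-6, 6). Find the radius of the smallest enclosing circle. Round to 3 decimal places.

By Welzl's lemma the MEC is supported by two points (diametrically opposite) or three points (on a circumcircle).
The farthest pair is P_1–P_4 with squared distance 365. The circle on this segment as diameter has centre (0, -0.5) and r² = 365/4 = 91.25.
Check P_2: distance² to centre = 60.25 ≤ 91.25, so it lies inside.
All remaining points lie in this disk, and no smaller disk contains both endpoints, so this is the minimum enclosing circle.
r = √(91.25) ≈ 9.552.

9.552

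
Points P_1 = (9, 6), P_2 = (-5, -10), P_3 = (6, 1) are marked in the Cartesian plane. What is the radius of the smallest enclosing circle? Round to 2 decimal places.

Side lengths²: P_1P_2² = 452, P_1P_3² = 34, P_2P_3² = 242.
Since P_1P_2² = 452 ≥ 242 + 34 = 276, the angle opposite P_1P_2 is not acute, so the smallest enclosing circle has P_1P_2 as diameter.
Centre = midpoint of P_1P_2 = (2, -2), r² = 452/4 = 113.
r = √113 ≈ 10.63.

10.63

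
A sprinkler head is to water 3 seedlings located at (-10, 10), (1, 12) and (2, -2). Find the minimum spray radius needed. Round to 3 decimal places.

8.536

Call the three points A, B, C in the order given.
Side lengths²: AB² = 125, AC² = 288, BC² = 197.
Since AC² = 288 < 197 + 125 = 322, the triangle is acute, so the smallest enclosing circle is the circumcircle.
Circumcentre = (-87/26, 121/26), r² = 24625/338.
r = √(24625/338) ≈ 8.536.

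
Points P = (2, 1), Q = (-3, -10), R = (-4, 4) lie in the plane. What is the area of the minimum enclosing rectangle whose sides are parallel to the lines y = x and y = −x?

In coordinates u = x + y, v = x − y the rectangle is axis-aligned; the map (x,y)→(u,v) scales areas by 2.
u-values: 3, -13, 0; range = 3 − (-13) = 16.
v-values: 1, 7, -8; range = 7 − (-8) = 15.
Area = (16 × 15) / 2 = 120.

120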